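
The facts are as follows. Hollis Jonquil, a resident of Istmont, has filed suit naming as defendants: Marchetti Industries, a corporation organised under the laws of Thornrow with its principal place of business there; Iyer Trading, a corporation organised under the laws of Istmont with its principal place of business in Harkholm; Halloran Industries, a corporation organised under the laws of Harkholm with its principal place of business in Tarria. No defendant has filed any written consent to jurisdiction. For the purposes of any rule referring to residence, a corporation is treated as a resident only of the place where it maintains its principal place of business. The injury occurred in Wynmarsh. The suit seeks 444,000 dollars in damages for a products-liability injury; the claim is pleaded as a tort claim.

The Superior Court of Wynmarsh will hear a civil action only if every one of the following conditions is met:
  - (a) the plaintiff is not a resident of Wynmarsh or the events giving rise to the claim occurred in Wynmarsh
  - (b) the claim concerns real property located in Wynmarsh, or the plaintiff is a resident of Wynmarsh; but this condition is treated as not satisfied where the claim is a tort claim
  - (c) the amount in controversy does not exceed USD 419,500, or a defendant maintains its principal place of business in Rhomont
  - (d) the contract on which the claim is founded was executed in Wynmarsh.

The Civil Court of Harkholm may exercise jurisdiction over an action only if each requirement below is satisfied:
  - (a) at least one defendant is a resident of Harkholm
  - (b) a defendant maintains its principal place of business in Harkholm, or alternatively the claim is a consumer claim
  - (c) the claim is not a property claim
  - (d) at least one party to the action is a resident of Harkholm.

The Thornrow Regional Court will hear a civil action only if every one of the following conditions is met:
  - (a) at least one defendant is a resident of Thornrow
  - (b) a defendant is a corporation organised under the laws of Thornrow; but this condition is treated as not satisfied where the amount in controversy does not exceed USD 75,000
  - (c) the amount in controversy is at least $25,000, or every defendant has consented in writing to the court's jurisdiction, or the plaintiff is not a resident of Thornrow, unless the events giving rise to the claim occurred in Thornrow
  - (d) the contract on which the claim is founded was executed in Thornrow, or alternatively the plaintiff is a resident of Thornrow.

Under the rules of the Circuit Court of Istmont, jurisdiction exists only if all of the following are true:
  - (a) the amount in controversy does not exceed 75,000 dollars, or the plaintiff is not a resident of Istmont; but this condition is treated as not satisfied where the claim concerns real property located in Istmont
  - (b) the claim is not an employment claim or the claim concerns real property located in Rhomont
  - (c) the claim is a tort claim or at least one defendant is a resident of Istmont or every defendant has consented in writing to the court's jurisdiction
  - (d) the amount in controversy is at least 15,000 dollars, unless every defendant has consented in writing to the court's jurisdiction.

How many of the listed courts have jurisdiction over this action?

The Superior Court of Wynmarsh:
  (a) The plaintiff resides in Istmont, which is not Wynmarsh — that alternative is enough. Satisfied.
  (b) The claim does not concern real property; the plaintiff resides in Istmont, not Wynmarsh — every alternative fails. Fails.
  (c) The amount in controversy is $444,000, above the USD 419,500 ceiling; the corporate defendant(s) have their principal place of business in Harkholm, Tarria, Thornrow, not Rhomont — no alternative holds. Fails.
  (d) No contract (and hence no place of execution) is alleged. Not satisfied.
  → At least one condition fails; no jurisdiction.
The Civil Court of Harkholm:
  (a) Iyer Trading resides in Harkholm. Condition met.
  (b) Iyer Trading has its principal place of business in Harkholm, so this disjunct is met. Met.
  (c) The claim is a tort claim, not a property claim. Satisfied.
  (d) Iyer Trading resides in Harkholm. Met.
  → The court has jurisdiction.
The Thornrow Regional Court:
  (a) Marchetti Industries resides in Thornrow. Condition met.
  (b) Marchetti Industries is organised under the laws of Thornrow. The exception is not triggered, since the amount in controversy is USD 444,000, above the 75,000 dollars ceiling. Met.
  (c) The amount in controversy is $444,000, which meets the $25,000 floor, so this disjunct is met. Met.
  (d) No contract (and hence no place of execution) is alleged; the plaintiff resides in Istmont, not Thornrow — every alternative fails. Condition not met.
  → The court lacks jurisdiction.
The Circuit Court of Istmont:
  (a) The amount in controversy is 444,000 dollars, above the $75,000 ceiling; the plaintiff resides in Istmont — every alternative fails. Fails.
  (b) The claim is a tort claim, not an employment claim, which satisfies one of the alternatives. Condition met.
  (c) The claim is a tort claim, so this disjunct is met. Satisfied.
  (d) The amount in controversy is 444,000 dollars, which meets the USD 15,000 floor. Condition met.
  → The court lacks jurisdiction.
Courts with jurisdiction: the Civil Court of Harkholm — 1 in total.

1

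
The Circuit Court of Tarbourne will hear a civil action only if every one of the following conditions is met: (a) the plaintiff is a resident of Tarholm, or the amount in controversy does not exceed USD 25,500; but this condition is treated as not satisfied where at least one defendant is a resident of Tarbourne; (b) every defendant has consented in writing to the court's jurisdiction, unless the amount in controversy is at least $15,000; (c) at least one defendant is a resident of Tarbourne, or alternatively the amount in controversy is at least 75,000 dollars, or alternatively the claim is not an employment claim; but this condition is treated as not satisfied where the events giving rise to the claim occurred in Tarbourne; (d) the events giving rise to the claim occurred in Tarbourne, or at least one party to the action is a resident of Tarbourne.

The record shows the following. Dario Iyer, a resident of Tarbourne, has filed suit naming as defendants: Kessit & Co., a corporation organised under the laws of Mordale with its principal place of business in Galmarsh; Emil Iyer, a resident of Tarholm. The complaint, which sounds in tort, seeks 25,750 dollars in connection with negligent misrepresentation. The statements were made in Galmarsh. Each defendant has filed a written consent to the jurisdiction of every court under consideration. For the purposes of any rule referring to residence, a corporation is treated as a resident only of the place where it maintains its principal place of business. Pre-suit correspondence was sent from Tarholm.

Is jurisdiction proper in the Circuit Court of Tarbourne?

The Circuit Court of Tarbourne:
  (a) The plaintiff resides in Tarbourne, not Tarholm; the amount in controversy is 25,750 dollars, above the $25,500 ceiling — every alternative fails. Not met.
  (b) Every defendant has filed written consent. Condition met.
  (c) The claim is a tort claim, not an employment claim, so one alternative holds. The carve-out does not apply: the operative events occurred in Galmarsh, not Tarbourne. Met.
  (d) Dario Iyer resides in Tarbourne, which satisfies one of the alternatives. Met.
  → No jurisdiction.

No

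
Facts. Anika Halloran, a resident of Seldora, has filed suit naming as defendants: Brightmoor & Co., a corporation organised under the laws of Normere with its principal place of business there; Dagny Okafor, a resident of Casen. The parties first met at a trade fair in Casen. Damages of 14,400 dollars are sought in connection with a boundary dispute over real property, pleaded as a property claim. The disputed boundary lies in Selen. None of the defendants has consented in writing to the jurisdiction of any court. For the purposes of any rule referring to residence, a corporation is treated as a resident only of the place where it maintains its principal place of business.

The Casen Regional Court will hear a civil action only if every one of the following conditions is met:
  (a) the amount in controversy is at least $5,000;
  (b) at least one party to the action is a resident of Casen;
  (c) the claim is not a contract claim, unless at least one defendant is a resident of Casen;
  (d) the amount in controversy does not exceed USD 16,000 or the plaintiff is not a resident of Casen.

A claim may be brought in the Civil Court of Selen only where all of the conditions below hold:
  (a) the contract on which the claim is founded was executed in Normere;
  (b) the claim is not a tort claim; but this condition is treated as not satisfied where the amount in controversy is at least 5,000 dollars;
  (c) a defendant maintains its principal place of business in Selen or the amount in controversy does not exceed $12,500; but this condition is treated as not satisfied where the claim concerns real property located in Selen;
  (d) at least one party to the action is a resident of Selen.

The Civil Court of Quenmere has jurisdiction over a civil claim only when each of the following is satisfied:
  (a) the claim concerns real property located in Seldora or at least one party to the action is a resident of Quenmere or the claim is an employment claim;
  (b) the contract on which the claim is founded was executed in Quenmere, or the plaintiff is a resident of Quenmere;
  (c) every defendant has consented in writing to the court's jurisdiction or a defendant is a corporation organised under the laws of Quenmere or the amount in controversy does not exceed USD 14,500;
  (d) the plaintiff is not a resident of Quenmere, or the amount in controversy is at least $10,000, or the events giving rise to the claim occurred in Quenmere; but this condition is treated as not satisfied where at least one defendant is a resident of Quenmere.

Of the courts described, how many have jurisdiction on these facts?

1

The Casen Regional Court:
  (a) The amount in controversy is 14,400 dollars, which meets the $5,000 floor. Met.
  (b) Dagny Okafor resides in Casen. Condition met.
  (c) The claim is a property claim, not a contract claim. Condition met.
  (d) The amount in controversy is $14,400, within the 16,000 dollars ceiling, so one alternative holds. Condition met.
  → The court has jurisdiction.
The Civil Court of Selen:
  (a) No contract (and hence no place of execution) is alleged. Fails.
  (b) The claim is a property claim, not a tort claim. However, the amount in controversy is 14,400 dollars, which meets the USD 5,000 floor, which falls within the stated exception and so defeats the condition. Fails.
  (c) The corporate defendant(s) have their principal place of business in Normere, not Selen; the amount in controversy is 14,400 dollars, above the $12,500 ceiling — no alternative holds. Fails.
  (d) No party resides in Selen. Not satisfied.
  → Not every requirement is met — no jurisdiction.
The Civil Court of Quenmere:
  (a) The property lies in Selen, not Seldora; no party resides in Quenmere; the claim is a property claim, not an employment claim — every alternative fails. Not met.
  (b) No contract (and hence no place of execution) is alleged; the plaintiff resides in Seldora, not Quenmere — every alternative fails. Fails.
  (c) The amount in controversy is 14,400 dollars, within the $14,500 ceiling — that alternative is enough. Met.
  (d) The plaintiff resides in Seldora, which is not Quenmere, which satisfies one of the alternatives. The carve-out does not apply: no defendant resides in Quenmere (they reside in Normere, Casen). Condition met.
  → The court lacks jurisdiction.
Courts with jurisdiction: the Casen Regional Court — 1 in total.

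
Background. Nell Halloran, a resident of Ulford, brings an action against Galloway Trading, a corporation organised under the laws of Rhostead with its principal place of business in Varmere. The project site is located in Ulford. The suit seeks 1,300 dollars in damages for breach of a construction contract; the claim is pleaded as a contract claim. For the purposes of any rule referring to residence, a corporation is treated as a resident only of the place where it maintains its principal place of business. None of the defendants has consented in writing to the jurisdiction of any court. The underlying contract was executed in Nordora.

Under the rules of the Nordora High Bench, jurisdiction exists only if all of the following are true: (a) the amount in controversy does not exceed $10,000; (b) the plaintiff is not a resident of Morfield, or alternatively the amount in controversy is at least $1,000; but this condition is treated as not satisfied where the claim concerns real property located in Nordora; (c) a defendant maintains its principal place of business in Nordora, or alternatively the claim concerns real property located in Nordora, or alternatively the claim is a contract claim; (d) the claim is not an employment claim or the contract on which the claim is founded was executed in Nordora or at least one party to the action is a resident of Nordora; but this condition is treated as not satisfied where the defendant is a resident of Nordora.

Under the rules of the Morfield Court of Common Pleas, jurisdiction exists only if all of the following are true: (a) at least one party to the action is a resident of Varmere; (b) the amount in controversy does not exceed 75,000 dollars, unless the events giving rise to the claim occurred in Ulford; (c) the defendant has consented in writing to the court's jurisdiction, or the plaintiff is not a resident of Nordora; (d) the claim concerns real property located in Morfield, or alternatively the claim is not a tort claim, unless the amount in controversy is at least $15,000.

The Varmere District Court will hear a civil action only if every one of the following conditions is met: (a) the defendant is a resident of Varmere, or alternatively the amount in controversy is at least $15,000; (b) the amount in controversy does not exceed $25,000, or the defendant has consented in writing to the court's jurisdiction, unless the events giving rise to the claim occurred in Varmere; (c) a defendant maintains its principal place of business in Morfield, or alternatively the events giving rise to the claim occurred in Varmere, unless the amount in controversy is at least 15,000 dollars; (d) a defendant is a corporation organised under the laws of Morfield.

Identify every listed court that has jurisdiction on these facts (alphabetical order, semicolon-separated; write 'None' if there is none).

The Nordora High Bench:
  (a) The amount in controversy is $1,300, within the 10,000 dollars ceiling. Met.
  (b) The plaintiff resides in Ulford, which is not Morfield — that alternative is enough. And the carve-out is inapplicable — the claim does not concern real property. Met.
  (c) The claim is a contract claim, so this disjunct is met. Satisfied.
  (d) The claim is a contract claim, not an employment claim, so this disjunct is met. And the carve-out is inapplicable — the defendant resides in Varmere, not Nordora. Satisfied.
  → Every requirement is satisfied — jurisdiction.
The Morfield Court of Common Pleas:
  (a) Galloway Trading resides in Varmere. Satisfied.
  (b) The amount in controversy is $1,300, within the $75,000 ceiling. Satisfied.
  (c) The plaintiff resides in Ulford, which is not Nordora, so one alternative holds. Satisfied.
  (d) The claim is a contract claim, not a tort claim — that alternative is enough. Condition met.
  → All conditions met; jurisdiction exists.
The Varmere District Court:
  (a) The defendant resides in Varmere — that alternative is enough. Met.
  (b) The amount in controversy is USD 1,300, within the USD 25,000 ceiling, so this disjunct is met. Satisfied.
  (c) The corporate defendant(s) have their principal place of business in Varmere, not Morfield; the operative events occurred in Ulford, not Varmere — no alternative holds. And the amount in controversy is USD 1,300, below the $15,000 floor, so the proviso does not save it. Condition not met.
  (d) The corporate defendant(s) are organised in Rhostead, not Morfield. Not met.
  → At least one condition fails; no jurisdiction.

the Morfield Court of Common Pleas; the Nordora High Bench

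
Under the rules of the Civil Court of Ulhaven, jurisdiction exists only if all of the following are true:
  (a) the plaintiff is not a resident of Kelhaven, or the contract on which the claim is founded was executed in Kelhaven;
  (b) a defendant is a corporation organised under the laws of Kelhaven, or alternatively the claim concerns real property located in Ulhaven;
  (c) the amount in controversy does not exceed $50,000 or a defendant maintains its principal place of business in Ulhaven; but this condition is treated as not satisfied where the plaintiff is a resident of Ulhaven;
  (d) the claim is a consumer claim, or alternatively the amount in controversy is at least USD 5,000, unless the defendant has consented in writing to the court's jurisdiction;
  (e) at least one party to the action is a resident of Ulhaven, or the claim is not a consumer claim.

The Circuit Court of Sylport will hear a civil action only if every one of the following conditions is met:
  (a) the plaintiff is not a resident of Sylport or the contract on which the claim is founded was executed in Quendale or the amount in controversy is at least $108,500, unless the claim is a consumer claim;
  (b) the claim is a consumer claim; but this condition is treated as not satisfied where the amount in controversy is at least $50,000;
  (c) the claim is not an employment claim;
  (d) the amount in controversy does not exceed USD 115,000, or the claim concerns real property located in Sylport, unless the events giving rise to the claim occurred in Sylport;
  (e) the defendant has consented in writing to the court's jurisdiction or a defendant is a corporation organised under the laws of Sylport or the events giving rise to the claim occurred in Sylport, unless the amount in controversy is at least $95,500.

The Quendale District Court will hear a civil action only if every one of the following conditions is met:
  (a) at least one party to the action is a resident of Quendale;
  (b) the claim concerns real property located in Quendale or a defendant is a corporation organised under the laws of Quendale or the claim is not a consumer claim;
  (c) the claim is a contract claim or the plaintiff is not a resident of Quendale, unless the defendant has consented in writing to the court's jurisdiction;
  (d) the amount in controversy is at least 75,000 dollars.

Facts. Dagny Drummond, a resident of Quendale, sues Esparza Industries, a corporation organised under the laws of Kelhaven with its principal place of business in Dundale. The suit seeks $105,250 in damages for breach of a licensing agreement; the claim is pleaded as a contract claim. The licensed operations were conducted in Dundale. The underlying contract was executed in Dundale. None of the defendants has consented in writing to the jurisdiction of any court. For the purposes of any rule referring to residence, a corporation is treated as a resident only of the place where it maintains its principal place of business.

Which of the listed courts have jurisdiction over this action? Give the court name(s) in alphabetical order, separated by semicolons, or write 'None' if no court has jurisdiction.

The Civil Court of Ulhaven:
  (a) The plaintiff resides in Quendale, which is not Kelhaven, so this disjunct is met. Met.
  (b) Esparza Industries is organised under the laws of Kelhaven, which satisfies one of the alternatives. Satisfied.
  (c) The amount in controversy is 105,250 dollars, above the $50,000 ceiling; the corporate defendant(s) have their principal place of business in Dundale, not Ulhaven — none of the alternatives is met. Fails.
  (d) The amount in controversy is USD 105,250, which meets the USD 5,000 floor, so this disjunct is met. Condition met.
  (e) The claim is a contract claim, not a consumer claim, so this disjunct is met. Satisfied.
  → The court lacks jurisdiction.
The Circuit Court of Sylport:
  (a) The plaintiff resides in Quendale, which is not Sylport — that alternative is enough. Condition met.
  (b) The claim is a contract claim, not a consumer claim. Not met.
  (c) The claim is a contract claim, not an employment claim. Satisfied.
  (d) The amount in controversy is USD 105,250, within the USD 115,000 ceiling, so this disjunct is met. Met.
  (e) No such written consent has been filed; the corporate defendant(s) are organised in Kelhaven, not Sylport; the operative events occurred in Dundale, not Sylport — every alternative fails. However, the amount in controversy is 105,250 dollars, which meets the USD 95,500 floor, so the 'unless' proviso supplies this condition. Condition met.
  → At least one condition fails; no jurisdiction.
The Quendale District Court:
  (a) Dagny Drummond resides in Quendale. Met.
  (b) The claim is a contract claim, not a consumer claim, so one alternative holds. Satisfied.
  (c) The claim is a contract claim, so this disjunct is met. Satisfied.
  (d) The amount in controversy is $105,250, which meets the $75,000 floor. Condition met.
  → Every requirement is satisfied — jurisdiction.

the Quendale District Court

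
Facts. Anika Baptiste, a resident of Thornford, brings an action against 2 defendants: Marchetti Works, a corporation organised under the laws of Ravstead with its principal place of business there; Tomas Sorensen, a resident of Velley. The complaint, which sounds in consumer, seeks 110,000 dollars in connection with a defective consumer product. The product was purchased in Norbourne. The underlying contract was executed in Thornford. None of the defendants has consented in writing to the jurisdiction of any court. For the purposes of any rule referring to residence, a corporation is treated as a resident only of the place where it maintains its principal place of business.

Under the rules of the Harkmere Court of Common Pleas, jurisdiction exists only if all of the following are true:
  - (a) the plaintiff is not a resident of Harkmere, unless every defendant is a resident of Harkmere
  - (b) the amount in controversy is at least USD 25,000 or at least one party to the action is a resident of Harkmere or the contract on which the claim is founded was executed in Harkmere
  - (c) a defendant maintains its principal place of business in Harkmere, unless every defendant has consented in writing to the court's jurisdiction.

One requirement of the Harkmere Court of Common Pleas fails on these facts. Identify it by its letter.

The Harkmere Court of Common Pleas:
  (a) The plaintiff resides in Thornford, which is not Harkmere. Satisfied.
  (b) The amount in controversy is 110,000 dollars, which meets the USD 25,000 floor, so this disjunct is met. Condition met.
  (c) The corporate defendant(s) have their principal place of business in Ravstead, not Harkmere. And no such written consent has been filed, so the proviso does not save it. Not met.
Only condition (c) fails.

(c)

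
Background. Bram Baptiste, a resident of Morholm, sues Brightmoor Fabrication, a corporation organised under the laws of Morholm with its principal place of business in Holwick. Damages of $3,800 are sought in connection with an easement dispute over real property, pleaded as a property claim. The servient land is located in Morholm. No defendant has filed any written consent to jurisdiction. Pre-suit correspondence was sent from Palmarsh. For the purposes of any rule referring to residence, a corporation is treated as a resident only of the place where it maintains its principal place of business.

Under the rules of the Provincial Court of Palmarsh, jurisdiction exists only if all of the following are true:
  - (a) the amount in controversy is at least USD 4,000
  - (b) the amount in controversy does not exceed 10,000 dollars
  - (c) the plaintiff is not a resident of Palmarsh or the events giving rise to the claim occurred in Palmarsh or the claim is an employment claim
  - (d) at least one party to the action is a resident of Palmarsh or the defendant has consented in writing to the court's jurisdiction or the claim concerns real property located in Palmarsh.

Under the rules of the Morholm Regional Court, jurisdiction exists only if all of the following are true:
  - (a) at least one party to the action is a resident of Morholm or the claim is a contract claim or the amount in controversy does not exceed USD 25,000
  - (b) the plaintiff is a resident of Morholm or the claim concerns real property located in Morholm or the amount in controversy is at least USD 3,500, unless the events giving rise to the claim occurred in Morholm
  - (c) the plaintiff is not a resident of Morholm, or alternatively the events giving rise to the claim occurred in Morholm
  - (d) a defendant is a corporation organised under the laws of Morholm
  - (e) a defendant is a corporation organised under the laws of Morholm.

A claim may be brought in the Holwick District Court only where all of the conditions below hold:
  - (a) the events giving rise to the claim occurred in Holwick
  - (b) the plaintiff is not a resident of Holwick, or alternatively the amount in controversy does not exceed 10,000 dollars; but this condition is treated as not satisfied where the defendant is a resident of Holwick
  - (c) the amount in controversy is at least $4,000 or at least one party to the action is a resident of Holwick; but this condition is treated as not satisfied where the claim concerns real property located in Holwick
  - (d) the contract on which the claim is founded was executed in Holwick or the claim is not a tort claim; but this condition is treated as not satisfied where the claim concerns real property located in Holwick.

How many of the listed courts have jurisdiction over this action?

1

The Provincial Court of Palmarsh:
  (a) The amount in controversy is 3,800 dollars, below the USD 4,000 floor. Fails.
  (b) The amount in controversy is USD 3,800, within the 10,000 dollars ceiling. Met.
  (c) The plaintiff resides in Morholm, which is not Palmarsh, which satisfies one of the alternatives. Satisfied.
  (d) No party resides in Palmarsh; no such written consent has been filed; the property lies in Morholm, not Palmarsh — every alternative fails. Not satisfied.
  → At least one condition fails; no jurisdiction.
The Morholm Regional Court:
  (a) Bram Baptiste resides in Morholm — that alternative is enough. Satisfied.
  (b) The plaintiff resides in Morholm, so one alternative holds. Met.
  (c) The operative events occurred in Morholm — that alternative is enough. Met.
  (d) Brightmoor Fabrication is organised under the laws of Morholm. Met.
  (e) Brightmoor Fabrication is organised under the laws of Morholm. Met.
  → Jurisdiction lies.
The Holwick District Court:
  (a) The operative events occurred in Morholm, not Holwick. Not met.
  (b) The plaintiff resides in Morholm, which is not Holwick, so one alternative holds. But the carve-out bites: the defendant resides in Holwick. Not satisfied.
  (c) Brightmoor Fabrication resides in Holwick, which satisfies one of the alternatives. And the carve-out is inapplicable — the property lies in Morholm, not Holwick. Condition met.
  (d) The claim is a property claim, not a tort claim, so this disjunct is met. The carve-out does not apply: the property lies in Morholm, not Holwick. Met.
  → The court lacks jurisdiction.
Courts with jurisdiction: the Morholm Regional Court — 1 in total.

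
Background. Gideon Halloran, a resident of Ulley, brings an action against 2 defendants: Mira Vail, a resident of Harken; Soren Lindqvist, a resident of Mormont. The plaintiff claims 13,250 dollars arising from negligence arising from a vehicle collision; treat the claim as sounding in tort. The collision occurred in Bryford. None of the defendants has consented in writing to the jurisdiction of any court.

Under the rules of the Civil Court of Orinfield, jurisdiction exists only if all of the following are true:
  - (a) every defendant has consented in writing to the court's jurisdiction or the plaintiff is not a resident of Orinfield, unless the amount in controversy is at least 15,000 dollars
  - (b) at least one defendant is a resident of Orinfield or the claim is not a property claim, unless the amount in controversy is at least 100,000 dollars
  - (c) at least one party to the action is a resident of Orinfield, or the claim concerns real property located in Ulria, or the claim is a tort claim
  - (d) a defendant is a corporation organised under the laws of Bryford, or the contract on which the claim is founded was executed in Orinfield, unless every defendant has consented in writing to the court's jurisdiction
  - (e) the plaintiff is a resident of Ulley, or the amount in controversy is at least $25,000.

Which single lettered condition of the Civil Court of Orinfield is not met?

(d)

The Civil Court of Orinfield:
  (a) The plaintiff resides in Ulley, which is not Orinfield — that alternative is enough. Satisfied.
  (b) The claim is a tort claim, not a property claim — that alternative is enough. Condition met.
  (c) The claim is a tort claim, so this disjunct is met. Met.
  (d) No defendant is a corporation; no contract (and hence no place of execution) is alleged — every alternative fails. The proviso offers no rescue either, since no such written consent has been filed. Not satisfied.
  (e) The plaintiff resides in Ulley, which satisfies one of the alternatives. Condition met.
Only condition (d) fails.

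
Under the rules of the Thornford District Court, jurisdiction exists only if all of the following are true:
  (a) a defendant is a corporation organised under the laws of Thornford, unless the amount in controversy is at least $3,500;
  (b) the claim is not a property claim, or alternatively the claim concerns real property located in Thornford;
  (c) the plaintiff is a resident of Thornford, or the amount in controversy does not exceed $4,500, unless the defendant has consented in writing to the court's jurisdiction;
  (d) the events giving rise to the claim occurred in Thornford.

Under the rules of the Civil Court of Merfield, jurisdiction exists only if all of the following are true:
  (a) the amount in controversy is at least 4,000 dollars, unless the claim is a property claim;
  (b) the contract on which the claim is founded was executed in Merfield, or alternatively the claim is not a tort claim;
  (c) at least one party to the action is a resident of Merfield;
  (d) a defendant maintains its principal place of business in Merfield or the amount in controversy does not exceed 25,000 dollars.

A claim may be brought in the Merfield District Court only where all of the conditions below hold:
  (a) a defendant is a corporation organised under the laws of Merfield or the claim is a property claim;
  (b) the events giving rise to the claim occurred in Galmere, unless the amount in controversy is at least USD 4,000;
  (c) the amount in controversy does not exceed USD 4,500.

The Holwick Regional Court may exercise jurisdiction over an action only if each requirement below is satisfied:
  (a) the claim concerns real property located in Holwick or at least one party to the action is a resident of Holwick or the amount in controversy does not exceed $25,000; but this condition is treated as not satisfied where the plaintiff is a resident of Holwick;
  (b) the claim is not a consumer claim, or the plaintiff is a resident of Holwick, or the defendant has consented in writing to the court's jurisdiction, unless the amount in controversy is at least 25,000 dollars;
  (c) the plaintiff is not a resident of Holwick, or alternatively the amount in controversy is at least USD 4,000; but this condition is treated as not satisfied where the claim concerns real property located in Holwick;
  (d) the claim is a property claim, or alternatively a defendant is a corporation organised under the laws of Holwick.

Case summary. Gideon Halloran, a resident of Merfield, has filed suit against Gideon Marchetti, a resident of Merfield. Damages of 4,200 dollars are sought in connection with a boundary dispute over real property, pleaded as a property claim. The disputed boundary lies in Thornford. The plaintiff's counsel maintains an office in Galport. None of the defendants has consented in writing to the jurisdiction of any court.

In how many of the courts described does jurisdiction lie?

4

The Thornford District Court:
  (a) No defendant is a corporation. The proviso rescues it, though: the amount in controversy is $4,200, which meets the USD 3,500 floor. Met.
  (b) The property lies in Thornford, so this disjunct is met. Condition met.
  (c) The amount in controversy is 4,200 dollars, within the USD 4,500 ceiling, so one alternative holds. Condition met.
  (d) The operative events occurred in Thornford. Met.
  → Every requirement is satisfied — jurisdiction.
The Civil Court of Merfield:
  (a) The amount in controversy is USD 4,200, which meets the USD 4,000 floor. Satisfied.
  (b) The claim is a property claim, not a tort claim, so this disjunct is met. Met.
  (c) Gideon Halloran resides in Merfield. Condition met.
  (d) The amount in controversy is USD 4,200, within the 25,000 dollars ceiling — that alternative is enough. Condition met.
  → All conditions met; jurisdiction exists.
The Merfield District Court:
  (a) The claim is a property claim, so this disjunct is met. Condition met.
  (b) The operative events occurred in Thornford, not Galmere. However, the amount in controversy is $4,200, which meets the 4,000 dollars floor, so the 'unless' proviso supplies this condition. Condition met.
  (c) The amount in controversy is $4,200, within the 4,500 dollars ceiling. Condition met.
  → The court has jurisdiction.
The Holwick Regional Court:
  (a) The amount in controversy is USD 4,200, within the 25,000 dollars ceiling, which satisfies one of the alternatives. The carve-out does not apply: the plaintiff resides in Merfield, not Holwick. Satisfied.
  (b) The claim is a property claim, not a consumer claim, so one alternative holds. Met.
  (c) The plaintiff resides in Merfield, which is not Holwick — that alternative is enough. And the carve-out is inapplicable — the property lies in Thornford, not Holwick. Condition met.
  (d) The claim is a property claim, which satisfies one of the alternatives. Condition met.
  → The court has jurisdiction.
Courts with jurisdiction: the Thornford District Court, the Civil Court of Merfield, the Merfield District Court, the Holwick Regional Court — 4 in total.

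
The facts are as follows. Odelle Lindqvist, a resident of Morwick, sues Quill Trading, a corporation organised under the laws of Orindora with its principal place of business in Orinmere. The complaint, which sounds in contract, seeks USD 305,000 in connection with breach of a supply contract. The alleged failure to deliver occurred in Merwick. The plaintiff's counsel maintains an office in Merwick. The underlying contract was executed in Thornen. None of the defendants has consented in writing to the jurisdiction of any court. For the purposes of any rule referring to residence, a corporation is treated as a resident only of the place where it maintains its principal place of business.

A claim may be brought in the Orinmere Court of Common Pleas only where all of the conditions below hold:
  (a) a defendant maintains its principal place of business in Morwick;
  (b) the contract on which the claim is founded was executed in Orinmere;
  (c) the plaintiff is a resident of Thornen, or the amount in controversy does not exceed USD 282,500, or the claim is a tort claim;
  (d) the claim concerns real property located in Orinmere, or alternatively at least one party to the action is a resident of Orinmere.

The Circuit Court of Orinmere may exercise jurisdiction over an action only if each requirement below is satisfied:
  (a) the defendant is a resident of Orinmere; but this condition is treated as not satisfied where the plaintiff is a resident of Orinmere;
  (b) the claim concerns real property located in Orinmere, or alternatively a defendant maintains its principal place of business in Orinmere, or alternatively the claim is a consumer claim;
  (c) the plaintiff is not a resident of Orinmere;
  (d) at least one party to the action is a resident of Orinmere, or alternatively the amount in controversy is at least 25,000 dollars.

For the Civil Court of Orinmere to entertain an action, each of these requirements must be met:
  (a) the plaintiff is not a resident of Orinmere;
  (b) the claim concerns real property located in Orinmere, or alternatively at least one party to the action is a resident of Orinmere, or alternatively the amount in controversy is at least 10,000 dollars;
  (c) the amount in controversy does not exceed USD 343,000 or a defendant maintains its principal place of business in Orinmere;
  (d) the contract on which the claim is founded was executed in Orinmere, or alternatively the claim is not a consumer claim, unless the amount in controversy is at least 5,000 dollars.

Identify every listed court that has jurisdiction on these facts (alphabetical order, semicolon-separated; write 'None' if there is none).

The Orinmere Court of Common Pleas:
  (a) The corporate defendant(s) have their principal place of business in Orinmere, not Morwick. Not satisfied.
  (b) The contract was executed in Thornen, not Orinmere. Fails.
  (c) The plaintiff resides in Morwick, not Thornen; the amount in controversy is $305,000, above the 282,500 dollars ceiling; the claim is a contract claim, not a tort claim — no alternative holds. Condition not met.
  (d) Quill Trading resides in Orinmere — that alternative is enough. Satisfied.
  → The court lacks jurisdiction.
The Circuit Court of Orinmere:
  (a) The defendant resides in Orinmere. And the carve-out is inapplicable — the plaintiff resides in Morwick, not Orinmere. Satisfied.
  (b) Quill Trading has its principal place of business in Orinmere, so one alternative holds. Condition met.
  (c) The plaintiff resides in Morwick, which is not Orinmere. Satisfied.
  (d) Quill Trading resides in Orinmere — that alternative is enough. Condition met.
  → Jurisdiction lies.
The Civil Court of Orinmere:
  (a) The plaintiff resides in Morwick, which is not Orinmere. Met.
  (b) Quill Trading resides in Orinmere, so one alternative holds. Satisfied.
  (c) The amount in controversy is $305,000, within the $343,000 ceiling, so one alternative holds. Condition met.
  (d) The claim is a contract claim, not a consumer claim, so this disjunct is met. Condition met.
  → The court has jurisdiction.

the Circuit Court of Orinmere; the Civil Court of Orinmere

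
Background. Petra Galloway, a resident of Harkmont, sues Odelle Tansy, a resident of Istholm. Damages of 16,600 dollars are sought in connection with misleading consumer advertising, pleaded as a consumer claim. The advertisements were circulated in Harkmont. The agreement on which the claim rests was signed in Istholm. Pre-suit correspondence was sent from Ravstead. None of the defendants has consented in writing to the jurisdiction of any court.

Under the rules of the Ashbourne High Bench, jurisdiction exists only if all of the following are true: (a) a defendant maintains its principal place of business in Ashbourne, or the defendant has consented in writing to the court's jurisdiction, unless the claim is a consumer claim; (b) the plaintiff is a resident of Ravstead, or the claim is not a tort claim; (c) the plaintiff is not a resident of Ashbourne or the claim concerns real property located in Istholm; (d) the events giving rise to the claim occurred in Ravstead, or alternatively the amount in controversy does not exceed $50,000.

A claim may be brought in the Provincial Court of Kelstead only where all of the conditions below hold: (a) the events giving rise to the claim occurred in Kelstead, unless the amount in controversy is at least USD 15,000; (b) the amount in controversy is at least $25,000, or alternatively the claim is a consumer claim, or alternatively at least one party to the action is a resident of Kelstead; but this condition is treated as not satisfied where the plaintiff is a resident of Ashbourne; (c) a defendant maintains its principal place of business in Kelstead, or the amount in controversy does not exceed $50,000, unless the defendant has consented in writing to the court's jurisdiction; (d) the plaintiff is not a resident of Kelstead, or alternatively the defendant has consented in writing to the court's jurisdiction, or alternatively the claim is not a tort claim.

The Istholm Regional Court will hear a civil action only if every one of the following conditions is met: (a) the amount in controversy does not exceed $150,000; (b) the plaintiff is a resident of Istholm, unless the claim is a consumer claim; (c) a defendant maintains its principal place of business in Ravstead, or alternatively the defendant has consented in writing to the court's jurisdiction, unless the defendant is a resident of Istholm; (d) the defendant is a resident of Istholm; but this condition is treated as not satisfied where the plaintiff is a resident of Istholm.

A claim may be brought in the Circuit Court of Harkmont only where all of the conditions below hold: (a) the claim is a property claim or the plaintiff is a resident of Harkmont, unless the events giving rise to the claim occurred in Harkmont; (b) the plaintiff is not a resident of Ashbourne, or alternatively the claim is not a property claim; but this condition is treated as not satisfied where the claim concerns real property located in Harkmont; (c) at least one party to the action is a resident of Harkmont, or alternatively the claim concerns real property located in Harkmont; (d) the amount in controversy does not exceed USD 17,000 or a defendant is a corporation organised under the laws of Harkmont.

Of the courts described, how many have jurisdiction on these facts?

The Ashbourne High Bench:
  (a) No defendant is a corporation; no such written consent has been filed — no alternative holds. However, the claim is a consumer claim, so the 'unless' proviso supplies this condition. Satisfied.
  (b) The claim is a consumer claim, not a tort claim — that alternative is enough. Condition met.
  (c) The plaintiff resides in Harkmont, which is not Ashbourne, so this disjunct is met. Condition met.
  (d) The amount in controversy is $16,600, within the 50,000 dollars ceiling, so this disjunct is met. Met.
  → All conditions met; jurisdiction exists.
The Provincial Court of Kelstead:
  (a) The operative events occurred in Harkmont, not Kelstead. But the amount in controversy is 16,600 dollars, which meets the $15,000 floor, and the 'unless' clause therefore excuses the requirement. Met.
  (b) The claim is a consumer claim, which satisfies one of the alternatives. And the carve-out is inapplicable — the plaintiff resides in Harkmont, not Ashbourne. Met.
  (c) The amount in controversy is $16,600, within the 50,000 dollars ceiling — that alternative is enough. Met.
  (d) The plaintiff resides in Harkmont, which is not Kelstead, so this disjunct is met. Satisfied.
  → All conditions met; jurisdiction exists.
The Istholm Regional Court:
  (a) The amount in controversy is 16,600 dollars, within the 150,000 dollars ceiling. Satisfied.
  (b) The plaintiff resides in Harkmont, not Istholm. The proviso rescues it, though: the claim is a consumer claim. Satisfied.
  (c) No defendant is a corporation; no such written consent has been filed — none of the alternatives is met. However, the defendant resides in Istholm, so the 'unless' proviso supplies this condition. Condition met.
  (d) The defendant resides in Istholm. And the carve-out is inapplicable — the plaintiff resides in Harkmont, not Istholm. Condition met.
  → All conditions met; jurisdiction exists.
The Circuit Court of Harkmont:
  (a) The plaintiff resides in Harkmont — that alternative is enough. Met.
  (b) The plaintiff resides in Harkmont, which is not Ashbourne, so this disjunct is met. The exception is not triggered, since the claim does not concern real property. Condition met.
  (c) Petra Galloway resides in Harkmont, which satisfies one of the alternatives. Condition met.
  (d) The amount in controversy is USD 16,600, within the USD 17,000 ceiling, so this disjunct is met. Condition met.
  → Every requirement is satisfied — jurisdiction.
Courts with jurisdiction: the Ashbourne High Bench, the Provincial Court of Kelstead, the Istholm Regional Court, the Circuit Court of Harkmont — 4 in total.

4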